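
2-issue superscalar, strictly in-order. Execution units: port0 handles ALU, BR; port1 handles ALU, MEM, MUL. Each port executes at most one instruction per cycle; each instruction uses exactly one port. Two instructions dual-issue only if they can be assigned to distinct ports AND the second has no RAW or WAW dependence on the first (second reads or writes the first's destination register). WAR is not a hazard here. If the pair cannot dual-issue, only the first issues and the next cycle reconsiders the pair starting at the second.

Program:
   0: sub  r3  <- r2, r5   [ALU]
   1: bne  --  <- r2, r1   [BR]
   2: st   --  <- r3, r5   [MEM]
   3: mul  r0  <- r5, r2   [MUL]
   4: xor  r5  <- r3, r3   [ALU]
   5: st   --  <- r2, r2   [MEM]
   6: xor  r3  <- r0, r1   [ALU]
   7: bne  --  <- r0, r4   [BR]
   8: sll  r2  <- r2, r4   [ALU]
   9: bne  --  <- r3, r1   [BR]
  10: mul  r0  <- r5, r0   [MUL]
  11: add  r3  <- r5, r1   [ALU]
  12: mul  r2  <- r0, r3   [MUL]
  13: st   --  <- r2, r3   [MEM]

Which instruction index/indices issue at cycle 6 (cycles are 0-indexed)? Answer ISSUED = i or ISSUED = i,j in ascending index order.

ISSUED = 11

c0: i0&i1 sub;bne  pair
c1: i2 st  no-port MEM/MUL
c2: i3&i4 mul;xor  pair
c3: i5&i6 st;xor  pair
c4: i7&i8 bne;sll  pair
c5: i9&i10 bne;mul  pair
c6: i11 add  RAW r3
c7: i12 mul  no-port MUL/MEM
c8: i13 st  tail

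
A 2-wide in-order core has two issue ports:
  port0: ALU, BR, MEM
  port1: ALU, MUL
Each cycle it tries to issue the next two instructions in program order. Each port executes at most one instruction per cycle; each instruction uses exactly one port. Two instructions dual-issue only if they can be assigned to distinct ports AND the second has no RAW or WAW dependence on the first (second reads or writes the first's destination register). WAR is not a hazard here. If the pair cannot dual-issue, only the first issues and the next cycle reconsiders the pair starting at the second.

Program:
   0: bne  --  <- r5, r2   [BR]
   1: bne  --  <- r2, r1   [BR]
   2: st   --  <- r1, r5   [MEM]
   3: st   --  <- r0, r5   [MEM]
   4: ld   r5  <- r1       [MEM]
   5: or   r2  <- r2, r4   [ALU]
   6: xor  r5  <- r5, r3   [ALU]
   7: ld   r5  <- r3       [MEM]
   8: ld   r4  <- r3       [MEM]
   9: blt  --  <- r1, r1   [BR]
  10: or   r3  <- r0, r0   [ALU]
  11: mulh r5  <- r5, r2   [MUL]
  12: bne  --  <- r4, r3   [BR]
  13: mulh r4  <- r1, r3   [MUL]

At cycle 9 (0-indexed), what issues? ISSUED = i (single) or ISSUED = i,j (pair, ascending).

#0 head=0: bne i0 no-port BR/BR
#1 head=1: bne i1 no-port BR/MEM
#2 head=2: st i2 no-port MEM/MEM
#3 head=3: st i3 no-port MEM/MEM
#4 head=4: ld+or i4&i5 pair
#5 head=6: xor i6 WAW r5
#6 head=7: ld i7 no-port MEM/MEM
#7 head=8: ld i8 no-port MEM/BR
#8 head=9: blt+or i9&i10 pair
#9 head=11: mulh+bne i11&i12 pair
#10 head=13: mulh i13 tail

ISSUED = 11,12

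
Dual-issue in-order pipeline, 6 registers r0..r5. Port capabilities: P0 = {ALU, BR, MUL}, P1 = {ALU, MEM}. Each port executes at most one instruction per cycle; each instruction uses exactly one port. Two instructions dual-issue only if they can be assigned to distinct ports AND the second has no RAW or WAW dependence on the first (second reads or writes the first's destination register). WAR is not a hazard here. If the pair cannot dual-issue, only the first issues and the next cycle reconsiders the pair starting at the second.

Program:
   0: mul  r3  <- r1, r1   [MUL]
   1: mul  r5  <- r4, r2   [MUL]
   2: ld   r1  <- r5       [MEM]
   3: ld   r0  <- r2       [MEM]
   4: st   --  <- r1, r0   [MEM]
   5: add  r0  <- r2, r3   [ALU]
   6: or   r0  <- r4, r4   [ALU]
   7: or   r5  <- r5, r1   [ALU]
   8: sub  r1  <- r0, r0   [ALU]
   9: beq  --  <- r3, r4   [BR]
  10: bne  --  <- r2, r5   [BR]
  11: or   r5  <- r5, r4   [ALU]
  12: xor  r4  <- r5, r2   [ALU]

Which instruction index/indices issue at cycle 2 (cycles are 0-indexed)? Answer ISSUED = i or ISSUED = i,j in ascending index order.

ISSUED = 2

  cy0 -> i0 (mul.MUL) no-port MUL/MUL
  cy1 -> i1 (mul.MUL) RAW r5
  cy2 -> i2 (ld.MEM) no-port MEM/MEM
  cy3 -> i3 (ld.MEM) no-port MEM/MEM
  cy4 -> i4&i5 (st.MEM add.ALU) pair
  cy5 -> i6&i7 (or.ALU or.ALU) pair
  cy6 -> i8&i9 (sub.ALU beq.BR) pair
  cy7 -> i10&i11 (bne.BR or.ALU) pair
  cy8 -> i12 (xor.ALU) tail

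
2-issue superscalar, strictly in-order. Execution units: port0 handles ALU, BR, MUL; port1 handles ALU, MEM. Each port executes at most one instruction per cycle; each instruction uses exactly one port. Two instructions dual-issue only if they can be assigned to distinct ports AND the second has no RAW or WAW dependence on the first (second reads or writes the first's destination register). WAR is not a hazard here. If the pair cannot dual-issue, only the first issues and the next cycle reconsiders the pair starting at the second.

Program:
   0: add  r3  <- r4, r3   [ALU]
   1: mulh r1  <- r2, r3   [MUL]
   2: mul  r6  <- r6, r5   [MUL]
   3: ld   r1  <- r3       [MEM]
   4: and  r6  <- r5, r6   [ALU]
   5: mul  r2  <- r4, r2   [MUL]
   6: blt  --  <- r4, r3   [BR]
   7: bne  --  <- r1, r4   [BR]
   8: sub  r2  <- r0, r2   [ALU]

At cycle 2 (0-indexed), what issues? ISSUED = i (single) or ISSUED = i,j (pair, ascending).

ISSUED = 2,3

#0 head=0: add i0 RAW r3
#1 head=1: mulh i1 no-port MUL/MUL
#2 head=2: mul/ld i2&i3 pair
#3 head=4: and/mul i4&i5 pair
#4 head=6: blt i6 no-port BR/BR
#5 head=7: bne/sub i7&i8 pair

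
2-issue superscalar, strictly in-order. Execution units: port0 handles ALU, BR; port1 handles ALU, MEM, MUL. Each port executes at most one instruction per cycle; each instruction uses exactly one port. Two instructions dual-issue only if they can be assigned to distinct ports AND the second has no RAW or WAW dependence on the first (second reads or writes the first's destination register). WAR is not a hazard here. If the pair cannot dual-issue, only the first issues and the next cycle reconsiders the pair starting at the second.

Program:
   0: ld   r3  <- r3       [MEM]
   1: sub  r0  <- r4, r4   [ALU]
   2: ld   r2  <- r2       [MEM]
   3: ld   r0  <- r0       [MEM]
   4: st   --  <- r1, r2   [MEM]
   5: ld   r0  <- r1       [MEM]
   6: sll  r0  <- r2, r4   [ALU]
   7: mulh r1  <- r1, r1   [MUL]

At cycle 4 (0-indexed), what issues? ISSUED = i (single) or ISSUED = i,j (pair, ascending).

t=0 i0,i1:ld.MEM+sub.ALU ; dual
t=1 i2:ld.MEM ; no-port MEM/MEM
t=2 i3:ld.MEM ; no-port MEM/MEM
t=3 i4:st.MEM ; no-port MEM/MEM
t=4 i5:ld.MEM ; WAW r0
t=5 i6,i7:sll.ALU+mulh.MUL ; dual

ISSUED = 5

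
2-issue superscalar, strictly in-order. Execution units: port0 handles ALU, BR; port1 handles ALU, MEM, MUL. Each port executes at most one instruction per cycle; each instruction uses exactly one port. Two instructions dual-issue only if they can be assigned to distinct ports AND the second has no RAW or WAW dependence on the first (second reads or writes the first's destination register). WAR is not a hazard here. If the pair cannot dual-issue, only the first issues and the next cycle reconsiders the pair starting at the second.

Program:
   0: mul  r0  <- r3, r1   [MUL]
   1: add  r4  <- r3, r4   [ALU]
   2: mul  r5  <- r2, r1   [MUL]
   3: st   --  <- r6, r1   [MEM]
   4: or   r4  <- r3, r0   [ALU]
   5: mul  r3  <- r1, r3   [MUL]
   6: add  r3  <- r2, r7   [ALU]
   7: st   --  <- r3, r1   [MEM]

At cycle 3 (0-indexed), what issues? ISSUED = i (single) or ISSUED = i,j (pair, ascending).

ISSUED = 5

[0] i0&i1  mul+add  -- 2-wide
[1] i2  mul  -- no-port MUL/MEM
[2] i3&i4  st+or  -- 2-wide
[3] i5  mul  -- WAW r3
[4] i6  add  -- RAW r3
[5] i7  st  -- tail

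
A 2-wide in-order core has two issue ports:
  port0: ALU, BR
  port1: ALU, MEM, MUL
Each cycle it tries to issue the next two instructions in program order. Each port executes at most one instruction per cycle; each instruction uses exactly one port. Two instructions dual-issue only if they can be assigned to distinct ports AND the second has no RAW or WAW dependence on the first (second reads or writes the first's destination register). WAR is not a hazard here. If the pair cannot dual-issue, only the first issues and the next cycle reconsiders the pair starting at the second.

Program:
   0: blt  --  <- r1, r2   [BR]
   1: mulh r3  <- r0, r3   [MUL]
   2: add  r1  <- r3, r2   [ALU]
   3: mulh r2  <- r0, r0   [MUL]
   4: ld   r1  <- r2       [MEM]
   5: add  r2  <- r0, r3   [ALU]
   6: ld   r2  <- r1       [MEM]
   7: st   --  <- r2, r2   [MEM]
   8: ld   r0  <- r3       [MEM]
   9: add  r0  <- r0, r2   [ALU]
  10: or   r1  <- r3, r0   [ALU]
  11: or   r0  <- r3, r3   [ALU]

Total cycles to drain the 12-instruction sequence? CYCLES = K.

  cy0 -> i0&i1 (blt;mulh) pair
  cy1 -> i2&i3 (add;mulh) pair
  cy2 -> i4&i5 (ld;add) pair
  cy3 -> i6 (ld) no-port MEM/MEM
  cy4 -> i7 (st) no-port MEM/MEM
  cy5 -> i8 (ld) RAW+WAW r0
  cy6 -> i9 (add) RAW r0
  cy7 -> i10&i11 (or;or) pair

CYCLES = 8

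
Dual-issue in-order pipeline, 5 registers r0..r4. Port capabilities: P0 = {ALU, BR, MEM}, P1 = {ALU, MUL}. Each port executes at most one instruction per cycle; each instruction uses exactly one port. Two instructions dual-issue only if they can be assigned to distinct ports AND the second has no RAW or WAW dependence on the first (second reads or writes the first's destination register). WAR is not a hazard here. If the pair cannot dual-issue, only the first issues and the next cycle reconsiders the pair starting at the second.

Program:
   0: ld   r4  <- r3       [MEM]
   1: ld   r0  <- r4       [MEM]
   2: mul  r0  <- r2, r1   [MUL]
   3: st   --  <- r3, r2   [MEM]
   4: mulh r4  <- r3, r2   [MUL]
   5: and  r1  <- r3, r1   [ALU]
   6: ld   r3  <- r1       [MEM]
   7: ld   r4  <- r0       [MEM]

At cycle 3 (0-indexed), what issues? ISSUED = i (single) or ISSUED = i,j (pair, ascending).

ISSUED = 4,5

  cy0 -> i0 (ld) no-port MEM/MEM
  cy1 -> i1 (ld) WAW r0
  cy2 -> i2&i3 (mul;st) pair
  cy3 -> i4&i5 (mulh;and) pair
  cy4 -> i6 (ld) no-port MEM/MEM
  cy5 -> i7 (ld) tail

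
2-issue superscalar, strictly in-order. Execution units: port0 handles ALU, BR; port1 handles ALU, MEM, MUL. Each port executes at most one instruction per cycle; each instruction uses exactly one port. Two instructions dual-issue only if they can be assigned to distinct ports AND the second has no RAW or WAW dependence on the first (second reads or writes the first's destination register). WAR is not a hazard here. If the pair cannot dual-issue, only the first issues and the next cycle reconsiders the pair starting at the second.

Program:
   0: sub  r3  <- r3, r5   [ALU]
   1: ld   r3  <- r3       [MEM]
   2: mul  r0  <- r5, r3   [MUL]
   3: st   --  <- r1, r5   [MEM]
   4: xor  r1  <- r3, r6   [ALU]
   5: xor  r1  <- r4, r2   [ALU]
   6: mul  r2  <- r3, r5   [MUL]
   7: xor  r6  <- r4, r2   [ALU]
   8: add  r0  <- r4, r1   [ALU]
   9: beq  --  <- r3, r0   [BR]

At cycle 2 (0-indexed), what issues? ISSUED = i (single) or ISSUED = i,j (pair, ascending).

0. sub @i0  | RAW+WAW r3
1. ld @i1  | no-port MEM/MUL
2. mul @i2  | no-port MUL/MEM
3. st/xor @i3,i4  | dual
4. xor/mul @i5,i6  | dual
5. xor/add @i7,i8  | dual
6. beq @i9  | tail

ISSUED = 2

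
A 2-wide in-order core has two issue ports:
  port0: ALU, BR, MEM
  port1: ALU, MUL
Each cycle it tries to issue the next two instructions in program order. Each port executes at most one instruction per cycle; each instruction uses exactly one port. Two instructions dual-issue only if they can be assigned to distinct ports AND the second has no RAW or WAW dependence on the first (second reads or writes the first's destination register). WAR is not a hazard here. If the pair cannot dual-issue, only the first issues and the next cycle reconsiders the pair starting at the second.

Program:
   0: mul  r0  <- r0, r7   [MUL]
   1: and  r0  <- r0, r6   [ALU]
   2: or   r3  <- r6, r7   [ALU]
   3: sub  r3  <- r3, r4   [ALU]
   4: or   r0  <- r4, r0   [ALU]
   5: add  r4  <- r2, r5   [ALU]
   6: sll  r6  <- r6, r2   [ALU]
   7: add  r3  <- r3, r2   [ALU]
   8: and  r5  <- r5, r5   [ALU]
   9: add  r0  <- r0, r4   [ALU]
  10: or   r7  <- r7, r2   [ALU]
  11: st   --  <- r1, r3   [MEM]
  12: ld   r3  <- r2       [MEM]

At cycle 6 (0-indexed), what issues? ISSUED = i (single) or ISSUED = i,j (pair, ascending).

#0 head=0: mul.MUL i0 RAW+WAW r0
#1 head=1: and.ALU or.ALU i1&i2 2-wide
#2 head=3: sub.ALU or.ALU i3&i4 2-wide
#3 head=5: add.ALU sll.ALU i5&i6 2-wide
#4 head=7: add.ALU and.ALU i7&i8 2-wide
#5 head=9: add.ALU or.ALU i9&i10 2-wide
#6 head=11: st.MEM i11 no-port MEM/MEM
#7 head=12: ld.MEM i12 tail

ISSUED = 11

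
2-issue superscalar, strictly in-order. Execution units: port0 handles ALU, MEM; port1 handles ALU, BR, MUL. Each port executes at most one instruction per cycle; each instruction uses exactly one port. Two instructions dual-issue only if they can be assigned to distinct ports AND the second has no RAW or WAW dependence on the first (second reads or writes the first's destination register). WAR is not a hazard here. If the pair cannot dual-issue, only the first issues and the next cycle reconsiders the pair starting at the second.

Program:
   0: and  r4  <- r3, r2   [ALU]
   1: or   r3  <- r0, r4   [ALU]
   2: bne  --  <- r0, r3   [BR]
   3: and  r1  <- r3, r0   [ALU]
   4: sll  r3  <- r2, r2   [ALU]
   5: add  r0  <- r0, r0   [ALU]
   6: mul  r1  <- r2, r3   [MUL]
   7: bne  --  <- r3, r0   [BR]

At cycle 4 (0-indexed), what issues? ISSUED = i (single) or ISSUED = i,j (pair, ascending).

[0] i0  and.ALU  -- RAW r4
[1] i1  or.ALU  -- RAW r3
[2] i2&i3  bne.BR+and.ALU  -- 2-wide
[3] i4&i5  sll.ALU+add.ALU  -- 2-wide
[4] i6  mul.MUL  -- no-port MUL/BR
[5] i7  bne.BR  -- tail

ISSUED = 6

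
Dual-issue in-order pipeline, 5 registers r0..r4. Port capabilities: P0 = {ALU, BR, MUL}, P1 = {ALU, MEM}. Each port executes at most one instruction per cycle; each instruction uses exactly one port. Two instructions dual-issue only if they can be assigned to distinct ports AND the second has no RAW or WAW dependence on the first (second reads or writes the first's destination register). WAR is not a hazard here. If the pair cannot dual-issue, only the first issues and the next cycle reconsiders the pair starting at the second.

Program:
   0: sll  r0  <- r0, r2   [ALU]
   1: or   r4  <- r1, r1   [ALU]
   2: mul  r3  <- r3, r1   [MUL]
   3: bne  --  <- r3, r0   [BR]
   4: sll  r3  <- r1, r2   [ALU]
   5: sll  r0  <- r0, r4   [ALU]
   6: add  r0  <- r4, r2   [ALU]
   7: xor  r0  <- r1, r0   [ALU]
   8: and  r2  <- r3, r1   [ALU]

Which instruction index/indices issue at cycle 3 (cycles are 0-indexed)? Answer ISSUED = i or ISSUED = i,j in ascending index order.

ISSUED = 5

  cy0 -> i0,i1 (sll or) pair
  cy1 -> i2 (mul) no-port MUL/BR
  cy2 -> i3,i4 (bne sll) pair
  cy3 -> i5 (sll) WAW r0
  cy4 -> i6 (add) RAW+WAW r0
  cy5 -> i7,i8 (xor and) pair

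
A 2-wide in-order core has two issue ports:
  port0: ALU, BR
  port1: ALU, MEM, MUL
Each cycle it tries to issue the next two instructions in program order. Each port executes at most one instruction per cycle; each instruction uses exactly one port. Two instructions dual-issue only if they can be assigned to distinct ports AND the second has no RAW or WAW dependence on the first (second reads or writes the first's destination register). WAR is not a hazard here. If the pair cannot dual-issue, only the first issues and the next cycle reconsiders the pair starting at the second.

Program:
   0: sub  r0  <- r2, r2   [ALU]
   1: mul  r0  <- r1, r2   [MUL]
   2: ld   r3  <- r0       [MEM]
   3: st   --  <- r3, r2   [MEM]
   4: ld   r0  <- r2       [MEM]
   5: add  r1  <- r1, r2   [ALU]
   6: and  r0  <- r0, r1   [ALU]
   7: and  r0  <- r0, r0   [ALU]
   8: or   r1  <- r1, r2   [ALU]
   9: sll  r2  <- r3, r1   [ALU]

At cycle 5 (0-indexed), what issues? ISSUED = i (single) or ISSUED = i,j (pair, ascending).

ISSUED = 6

t=0 i0:sub ; WAW r0
t=1 i1:mul ; no-port MUL/MEM
t=2 i2:ld ; no-port MEM/MEM
t=3 i3:st ; no-port MEM/MEM
t=4 i4,i5:ld add ; dual
t=5 i6:and ; RAW+WAW r0
t=6 i7,i8:and or ; dual
t=7 i9:sll ; tail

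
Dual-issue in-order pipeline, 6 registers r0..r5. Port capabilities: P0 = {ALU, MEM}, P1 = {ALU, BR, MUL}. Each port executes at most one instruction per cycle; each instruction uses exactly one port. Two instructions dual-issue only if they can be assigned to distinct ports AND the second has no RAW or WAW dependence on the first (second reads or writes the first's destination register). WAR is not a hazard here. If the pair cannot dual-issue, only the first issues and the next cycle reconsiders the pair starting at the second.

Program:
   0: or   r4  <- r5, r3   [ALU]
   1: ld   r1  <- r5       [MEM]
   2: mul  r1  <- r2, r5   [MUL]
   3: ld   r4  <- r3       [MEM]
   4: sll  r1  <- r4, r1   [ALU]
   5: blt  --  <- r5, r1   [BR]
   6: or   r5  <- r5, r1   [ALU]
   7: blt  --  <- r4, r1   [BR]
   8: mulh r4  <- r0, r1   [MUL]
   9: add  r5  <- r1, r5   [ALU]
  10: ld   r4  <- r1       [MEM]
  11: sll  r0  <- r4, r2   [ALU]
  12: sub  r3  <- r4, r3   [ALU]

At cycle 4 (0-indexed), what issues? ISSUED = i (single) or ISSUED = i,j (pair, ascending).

  cy0 -> i0/i1 (or.ALU+ld.MEM) 2-wide
  cy1 -> i2/i3 (mul.MUL+ld.MEM) 2-wide
  cy2 -> i4 (sll.ALU) RAW r1
  cy3 -> i5/i6 (blt.BR+or.ALU) 2-wide
  cy4 -> i7 (blt.BR) no-port BR/MUL
  cy5 -> i8/i9 (mulh.MUL+add.ALU) 2-wide
  cy6 -> i10 (ld.MEM) RAW r4
  cy7 -> i11/i12 (sll.ALU+sub.ALU) 2-wide

ISSUED = 7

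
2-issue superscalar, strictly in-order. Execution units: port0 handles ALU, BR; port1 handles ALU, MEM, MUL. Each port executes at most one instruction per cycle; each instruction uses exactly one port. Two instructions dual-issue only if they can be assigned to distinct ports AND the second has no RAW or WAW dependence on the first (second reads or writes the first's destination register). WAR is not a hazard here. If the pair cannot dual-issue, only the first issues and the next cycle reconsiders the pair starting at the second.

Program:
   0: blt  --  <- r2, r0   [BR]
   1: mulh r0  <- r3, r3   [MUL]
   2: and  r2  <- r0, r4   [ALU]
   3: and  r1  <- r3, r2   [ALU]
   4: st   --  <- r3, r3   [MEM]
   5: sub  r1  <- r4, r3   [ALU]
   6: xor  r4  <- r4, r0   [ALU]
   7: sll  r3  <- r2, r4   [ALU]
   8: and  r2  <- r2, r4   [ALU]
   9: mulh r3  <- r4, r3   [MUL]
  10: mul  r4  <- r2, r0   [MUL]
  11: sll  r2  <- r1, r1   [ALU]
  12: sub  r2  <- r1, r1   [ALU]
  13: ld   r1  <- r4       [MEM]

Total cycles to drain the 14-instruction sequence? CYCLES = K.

#0 head=0: blt.BR+mulh.MUL i0+i1 2-wide
#1 head=2: and.ALU i2 RAW r2
#2 head=3: and.ALU+st.MEM i3+i4 2-wide
#3 head=5: sub.ALU+xor.ALU i5+i6 2-wide
#4 head=7: sll.ALU+and.ALU i7+i8 2-wide
#5 head=9: mulh.MUL i9 no-port MUL/MUL
#6 head=10: mul.MUL+sll.ALU i10+i11 2-wide
#7 head=12: sub.ALU+ld.MEM i12+i13 2-wide

CYCLES = 8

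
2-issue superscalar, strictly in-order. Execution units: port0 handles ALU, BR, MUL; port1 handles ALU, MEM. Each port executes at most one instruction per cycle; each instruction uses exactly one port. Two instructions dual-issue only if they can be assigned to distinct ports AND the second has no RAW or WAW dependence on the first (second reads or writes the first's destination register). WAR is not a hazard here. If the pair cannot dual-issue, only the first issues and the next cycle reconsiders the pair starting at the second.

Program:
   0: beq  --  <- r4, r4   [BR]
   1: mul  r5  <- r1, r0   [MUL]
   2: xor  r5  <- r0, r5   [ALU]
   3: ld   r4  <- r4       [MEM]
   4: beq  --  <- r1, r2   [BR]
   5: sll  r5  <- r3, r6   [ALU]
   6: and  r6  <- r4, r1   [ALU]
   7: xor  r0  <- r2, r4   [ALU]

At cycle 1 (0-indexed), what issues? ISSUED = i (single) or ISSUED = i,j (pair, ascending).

0. beq @i0  | no-port BR/MUL
1. mul @i1  | RAW+WAW r5
2. xor;ld @i2+i3  | 2-wide
3. beq;sll @i4+i5  | 2-wide
4. and;xor @i6+i7  | 2-wide

ISSUED = 1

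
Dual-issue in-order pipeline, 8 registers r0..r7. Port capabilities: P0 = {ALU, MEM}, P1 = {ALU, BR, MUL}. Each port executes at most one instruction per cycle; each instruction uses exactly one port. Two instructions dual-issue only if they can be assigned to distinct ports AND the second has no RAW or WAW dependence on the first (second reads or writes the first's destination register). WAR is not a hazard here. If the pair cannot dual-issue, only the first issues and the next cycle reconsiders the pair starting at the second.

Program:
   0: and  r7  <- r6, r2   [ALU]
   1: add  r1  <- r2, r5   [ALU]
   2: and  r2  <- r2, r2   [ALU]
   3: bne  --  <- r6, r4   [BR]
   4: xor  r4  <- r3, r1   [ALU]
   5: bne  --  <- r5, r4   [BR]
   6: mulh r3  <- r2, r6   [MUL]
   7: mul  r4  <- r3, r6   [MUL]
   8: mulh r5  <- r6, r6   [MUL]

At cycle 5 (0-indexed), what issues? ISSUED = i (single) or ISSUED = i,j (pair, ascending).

c0: i0,i1 and add  2-wide
c1: i2,i3 and bne  2-wide
c2: i4 xor  RAW r4
c3: i5 bne  no-port BR/MUL
c4: i6 mulh  no-port MUL/MUL
c5: i7 mul  no-port MUL/MUL
c6: i8 mulh  tail

ISSUED = 7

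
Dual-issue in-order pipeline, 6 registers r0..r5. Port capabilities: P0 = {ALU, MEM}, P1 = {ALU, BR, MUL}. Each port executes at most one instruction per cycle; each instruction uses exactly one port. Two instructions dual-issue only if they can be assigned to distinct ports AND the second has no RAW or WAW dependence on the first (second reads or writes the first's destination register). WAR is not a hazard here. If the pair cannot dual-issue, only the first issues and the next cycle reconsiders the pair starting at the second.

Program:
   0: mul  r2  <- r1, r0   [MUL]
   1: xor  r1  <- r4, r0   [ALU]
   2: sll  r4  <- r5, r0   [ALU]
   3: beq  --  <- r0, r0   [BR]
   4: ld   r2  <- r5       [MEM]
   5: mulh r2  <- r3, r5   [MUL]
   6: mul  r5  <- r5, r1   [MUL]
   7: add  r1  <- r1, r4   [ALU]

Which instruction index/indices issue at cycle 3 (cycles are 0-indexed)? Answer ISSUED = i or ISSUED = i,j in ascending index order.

[0] i0&i1  mul.MUL xor.ALU  -- dual
[1] i2&i3  sll.ALU beq.BR  -- dual
[2] i4  ld.MEM  -- WAW r2
[3] i5  mulh.MUL  -- no-port MUL/MUL
[4] i6&i7  mul.MUL add.ALU  -- dual

ISSUED = 5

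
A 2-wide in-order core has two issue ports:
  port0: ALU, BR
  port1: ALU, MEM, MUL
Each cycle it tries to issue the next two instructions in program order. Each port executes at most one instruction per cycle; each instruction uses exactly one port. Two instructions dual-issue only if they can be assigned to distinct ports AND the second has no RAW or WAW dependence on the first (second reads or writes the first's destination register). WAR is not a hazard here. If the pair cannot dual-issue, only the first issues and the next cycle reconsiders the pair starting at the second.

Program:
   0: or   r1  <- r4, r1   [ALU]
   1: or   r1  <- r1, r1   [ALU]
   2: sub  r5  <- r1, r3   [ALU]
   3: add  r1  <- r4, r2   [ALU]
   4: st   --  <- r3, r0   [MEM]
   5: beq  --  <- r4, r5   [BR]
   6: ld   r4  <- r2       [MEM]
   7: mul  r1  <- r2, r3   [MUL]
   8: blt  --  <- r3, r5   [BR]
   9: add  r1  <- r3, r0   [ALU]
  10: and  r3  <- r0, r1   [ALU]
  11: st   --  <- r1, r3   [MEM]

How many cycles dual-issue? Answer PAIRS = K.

PAIRS = 3

  cy0 -> i0 (or) RAW+WAW r1
  cy1 -> i1 (or) RAW r1
  cy2 -> i2+i3 (sub/add) dual
  cy3 -> i4+i5 (st/beq) dual
  cy4 -> i6 (ld) no-port MEM/MUL
  cy5 -> i7+i8 (mul/blt) dual
  cy6 -> i9 (add) RAW r1
  cy7 -> i10 (and) RAW r3
  cy8 -> i11 (st) tail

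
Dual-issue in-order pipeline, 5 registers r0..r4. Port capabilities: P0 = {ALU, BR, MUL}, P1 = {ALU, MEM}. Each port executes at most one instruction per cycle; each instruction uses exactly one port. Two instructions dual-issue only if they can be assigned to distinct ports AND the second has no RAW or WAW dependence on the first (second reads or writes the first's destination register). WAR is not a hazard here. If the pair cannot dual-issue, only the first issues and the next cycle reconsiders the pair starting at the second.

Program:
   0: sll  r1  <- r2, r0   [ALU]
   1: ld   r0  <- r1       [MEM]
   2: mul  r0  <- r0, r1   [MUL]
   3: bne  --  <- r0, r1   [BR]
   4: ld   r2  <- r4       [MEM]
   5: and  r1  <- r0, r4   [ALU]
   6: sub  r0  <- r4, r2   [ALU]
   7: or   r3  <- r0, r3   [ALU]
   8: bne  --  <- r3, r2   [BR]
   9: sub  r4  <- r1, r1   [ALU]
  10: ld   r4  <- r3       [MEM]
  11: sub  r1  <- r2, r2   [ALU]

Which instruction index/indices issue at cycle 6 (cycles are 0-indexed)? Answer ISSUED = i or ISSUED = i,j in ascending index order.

0. sll @i0  | RAW r1
1. ld @i1  | RAW+WAW r0
2. mul @i2  | no-port MUL/BR
3. bne ld @i3&i4  | 2-wide
4. and sub @i5&i6  | 2-wide
5. or @i7  | RAW r3
6. bne sub @i8&i9  | 2-wide
7. ld sub @i10&i11  | 2-wide

ISSUED = 8,9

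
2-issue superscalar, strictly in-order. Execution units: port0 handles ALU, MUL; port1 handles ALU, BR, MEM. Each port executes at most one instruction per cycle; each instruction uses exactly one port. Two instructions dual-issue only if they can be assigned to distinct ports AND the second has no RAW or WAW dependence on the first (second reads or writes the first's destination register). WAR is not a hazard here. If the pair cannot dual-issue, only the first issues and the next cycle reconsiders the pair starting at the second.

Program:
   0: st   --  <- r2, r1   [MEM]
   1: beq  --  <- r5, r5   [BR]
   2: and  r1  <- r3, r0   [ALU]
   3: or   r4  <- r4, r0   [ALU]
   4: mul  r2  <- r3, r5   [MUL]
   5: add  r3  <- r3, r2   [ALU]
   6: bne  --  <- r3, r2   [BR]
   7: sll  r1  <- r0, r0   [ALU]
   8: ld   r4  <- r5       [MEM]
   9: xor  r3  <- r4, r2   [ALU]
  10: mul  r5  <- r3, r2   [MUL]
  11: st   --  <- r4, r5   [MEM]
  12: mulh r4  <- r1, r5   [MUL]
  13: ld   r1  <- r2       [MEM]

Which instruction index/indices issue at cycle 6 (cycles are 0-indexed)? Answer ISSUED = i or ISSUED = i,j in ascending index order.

c0: i0 st  no-port MEM/BR
c1: i1/i2 beq/and  dual
c2: i3/i4 or/mul  dual
c3: i5 add  RAW r3
c4: i6/i7 bne/sll  dual
c5: i8 ld  RAW r4
c6: i9 xor  RAW r3
c7: i10 mul  RAW r5
c8: i11/i12 st/mulh  dual
c9: i13 ld  tail

ISSUED = 9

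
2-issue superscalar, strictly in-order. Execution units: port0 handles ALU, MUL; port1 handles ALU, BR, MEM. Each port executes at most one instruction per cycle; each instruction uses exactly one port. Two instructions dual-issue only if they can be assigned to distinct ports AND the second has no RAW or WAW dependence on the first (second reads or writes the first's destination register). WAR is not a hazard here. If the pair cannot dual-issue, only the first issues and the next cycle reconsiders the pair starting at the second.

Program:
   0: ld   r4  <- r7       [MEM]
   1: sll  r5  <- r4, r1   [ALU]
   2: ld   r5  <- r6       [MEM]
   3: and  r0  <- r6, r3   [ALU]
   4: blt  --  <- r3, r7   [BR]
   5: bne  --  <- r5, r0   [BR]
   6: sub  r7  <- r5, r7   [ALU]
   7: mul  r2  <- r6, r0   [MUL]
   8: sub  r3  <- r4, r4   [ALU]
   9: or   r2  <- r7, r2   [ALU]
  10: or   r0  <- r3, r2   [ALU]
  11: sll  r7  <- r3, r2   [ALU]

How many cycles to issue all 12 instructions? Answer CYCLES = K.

t=0 i0:ld.MEM ; RAW r4
t=1 i1:sll.ALU ; WAW r5
t=2 i2+i3:ld.MEM/and.ALU ; pair
t=3 i4:blt.BR ; no-port BR/BR
t=4 i5+i6:bne.BR/sub.ALU ; pair
t=5 i7+i8:mul.MUL/sub.ALU ; pair
t=6 i9:or.ALU ; RAW r2
t=7 i10+i11:or.ALU/sll.ALU ; pair

CYCLES = 8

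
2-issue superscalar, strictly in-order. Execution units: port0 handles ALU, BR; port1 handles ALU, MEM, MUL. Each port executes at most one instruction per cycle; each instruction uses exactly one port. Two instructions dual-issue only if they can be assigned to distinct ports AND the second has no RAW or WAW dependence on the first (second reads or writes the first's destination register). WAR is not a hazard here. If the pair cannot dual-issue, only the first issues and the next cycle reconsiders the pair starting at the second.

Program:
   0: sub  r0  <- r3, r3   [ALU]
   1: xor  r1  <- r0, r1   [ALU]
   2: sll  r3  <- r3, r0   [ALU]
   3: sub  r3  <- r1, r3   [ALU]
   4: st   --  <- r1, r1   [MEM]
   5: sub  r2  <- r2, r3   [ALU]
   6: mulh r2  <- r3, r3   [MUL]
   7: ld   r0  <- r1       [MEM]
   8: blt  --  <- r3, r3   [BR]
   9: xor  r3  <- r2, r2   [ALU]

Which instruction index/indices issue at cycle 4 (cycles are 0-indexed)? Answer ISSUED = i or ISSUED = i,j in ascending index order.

ISSUED = 6

t=0 i0:sub.ALU ; RAW r0
t=1 i1+i2:xor.ALU/sll.ALU ; dual
t=2 i3+i4:sub.ALU/st.MEM ; dual
t=3 i5:sub.ALU ; WAW r2
t=4 i6:mulh.MUL ; no-port MUL/MEM
t=5 i7+i8:ld.MEM/blt.BR ; dual
t=6 i9:xor.ALU ; tail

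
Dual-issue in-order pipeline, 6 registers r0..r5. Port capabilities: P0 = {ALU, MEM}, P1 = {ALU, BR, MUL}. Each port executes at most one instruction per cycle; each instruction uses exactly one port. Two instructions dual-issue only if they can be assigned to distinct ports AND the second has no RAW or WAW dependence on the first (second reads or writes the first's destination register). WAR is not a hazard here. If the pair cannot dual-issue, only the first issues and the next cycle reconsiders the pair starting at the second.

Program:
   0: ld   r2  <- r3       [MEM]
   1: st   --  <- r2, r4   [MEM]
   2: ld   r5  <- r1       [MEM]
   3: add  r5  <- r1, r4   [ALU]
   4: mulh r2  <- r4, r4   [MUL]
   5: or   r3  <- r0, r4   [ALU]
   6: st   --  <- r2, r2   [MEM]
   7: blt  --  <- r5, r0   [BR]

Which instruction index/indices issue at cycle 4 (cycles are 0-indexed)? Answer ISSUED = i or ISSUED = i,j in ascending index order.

c0: i0 ld  no-port MEM/MEM
c1: i1 st  no-port MEM/MEM
c2: i2 ld  WAW r5
c3: i3/i4 add/mulh  dual
c4: i5/i6 or/st  dual
c5: i7 blt  tail

ISSUED = 5,6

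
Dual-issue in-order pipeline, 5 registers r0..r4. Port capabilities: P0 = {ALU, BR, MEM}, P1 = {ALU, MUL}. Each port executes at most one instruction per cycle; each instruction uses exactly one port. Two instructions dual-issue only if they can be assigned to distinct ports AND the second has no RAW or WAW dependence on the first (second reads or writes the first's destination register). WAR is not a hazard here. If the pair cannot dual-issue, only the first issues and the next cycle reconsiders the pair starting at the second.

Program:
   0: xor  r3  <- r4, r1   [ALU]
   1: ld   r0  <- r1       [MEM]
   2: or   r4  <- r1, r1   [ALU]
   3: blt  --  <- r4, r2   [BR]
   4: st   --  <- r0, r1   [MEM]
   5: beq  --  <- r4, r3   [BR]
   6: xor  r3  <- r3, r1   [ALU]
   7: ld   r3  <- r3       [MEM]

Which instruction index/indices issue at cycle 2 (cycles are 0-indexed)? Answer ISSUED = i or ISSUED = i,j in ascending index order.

ISSUED = 3

c0: i0/i1 xor.ALU+ld.MEM  pair
c1: i2 or.ALU  RAW r4
c2: i3 blt.BR  no-port BR/MEM
c3: i4 st.MEM  no-port MEM/BR
c4: i5/i6 beq.BR+xor.ALU  pair
c5: i7 ld.MEM  tail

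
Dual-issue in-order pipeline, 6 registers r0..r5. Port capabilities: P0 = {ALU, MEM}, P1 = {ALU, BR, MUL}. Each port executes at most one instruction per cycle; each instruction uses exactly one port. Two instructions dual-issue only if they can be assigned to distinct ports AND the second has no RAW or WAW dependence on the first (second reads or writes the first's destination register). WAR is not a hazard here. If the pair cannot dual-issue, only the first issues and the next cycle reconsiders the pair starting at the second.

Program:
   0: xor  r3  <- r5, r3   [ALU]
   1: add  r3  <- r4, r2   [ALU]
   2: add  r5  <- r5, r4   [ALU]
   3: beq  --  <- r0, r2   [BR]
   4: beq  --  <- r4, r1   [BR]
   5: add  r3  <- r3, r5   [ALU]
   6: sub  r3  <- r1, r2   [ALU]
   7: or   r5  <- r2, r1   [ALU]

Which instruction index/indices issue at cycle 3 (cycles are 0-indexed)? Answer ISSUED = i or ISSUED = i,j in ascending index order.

ISSUED = 4,5

#0 head=0: xor.ALU i0 WAW r3
#1 head=1: add.ALU add.ALU i1&i2 pair
#2 head=3: beq.BR i3 no-port BR/BR
#3 head=4: beq.BR add.ALU i4&i5 pair
#4 head=6: sub.ALU or.ALU i6&i7 pair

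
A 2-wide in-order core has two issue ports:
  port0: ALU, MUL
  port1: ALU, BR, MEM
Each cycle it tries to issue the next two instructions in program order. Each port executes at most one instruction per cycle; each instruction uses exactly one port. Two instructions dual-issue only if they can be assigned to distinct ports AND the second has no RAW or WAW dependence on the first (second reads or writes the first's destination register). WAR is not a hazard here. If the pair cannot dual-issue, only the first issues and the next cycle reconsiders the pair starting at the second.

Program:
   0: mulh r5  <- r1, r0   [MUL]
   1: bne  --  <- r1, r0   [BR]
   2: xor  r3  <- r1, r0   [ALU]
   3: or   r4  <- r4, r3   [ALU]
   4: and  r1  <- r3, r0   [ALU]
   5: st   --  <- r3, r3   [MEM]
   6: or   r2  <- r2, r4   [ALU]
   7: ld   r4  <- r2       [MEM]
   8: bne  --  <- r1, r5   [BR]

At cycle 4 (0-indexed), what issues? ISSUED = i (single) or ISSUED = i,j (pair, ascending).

ISSUED = 7

#0 head=0: mulh.MUL+bne.BR i0/i1 pair
#1 head=2: xor.ALU i2 RAW r3
#2 head=3: or.ALU+and.ALU i3/i4 pair
#3 head=5: st.MEM+or.ALU i5/i6 pair
#4 head=7: ld.MEM i7 no-port MEM/BR
#5 head=8: bne.BR i8 tail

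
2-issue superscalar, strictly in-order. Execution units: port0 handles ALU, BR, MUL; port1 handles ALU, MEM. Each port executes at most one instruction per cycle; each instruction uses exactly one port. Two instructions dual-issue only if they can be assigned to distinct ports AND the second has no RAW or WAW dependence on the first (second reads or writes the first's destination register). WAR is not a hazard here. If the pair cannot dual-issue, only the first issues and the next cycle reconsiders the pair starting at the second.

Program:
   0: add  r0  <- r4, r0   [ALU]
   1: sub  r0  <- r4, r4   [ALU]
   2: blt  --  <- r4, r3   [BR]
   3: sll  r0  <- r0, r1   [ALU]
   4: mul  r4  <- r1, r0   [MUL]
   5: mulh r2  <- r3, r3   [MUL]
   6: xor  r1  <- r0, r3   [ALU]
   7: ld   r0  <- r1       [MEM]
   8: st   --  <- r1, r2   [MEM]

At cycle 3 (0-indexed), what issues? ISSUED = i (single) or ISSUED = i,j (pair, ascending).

ISSUED = 4

c0: i0 add.ALU  WAW r0
c1: i1,i2 sub.ALU blt.BR  dual
c2: i3 sll.ALU  RAW r0
c3: i4 mul.MUL  no-port MUL/MUL
c4: i5,i6 mulh.MUL xor.ALU  dual
c5: i7 ld.MEM  no-port MEM/MEM
c6: i8 st.MEM  tail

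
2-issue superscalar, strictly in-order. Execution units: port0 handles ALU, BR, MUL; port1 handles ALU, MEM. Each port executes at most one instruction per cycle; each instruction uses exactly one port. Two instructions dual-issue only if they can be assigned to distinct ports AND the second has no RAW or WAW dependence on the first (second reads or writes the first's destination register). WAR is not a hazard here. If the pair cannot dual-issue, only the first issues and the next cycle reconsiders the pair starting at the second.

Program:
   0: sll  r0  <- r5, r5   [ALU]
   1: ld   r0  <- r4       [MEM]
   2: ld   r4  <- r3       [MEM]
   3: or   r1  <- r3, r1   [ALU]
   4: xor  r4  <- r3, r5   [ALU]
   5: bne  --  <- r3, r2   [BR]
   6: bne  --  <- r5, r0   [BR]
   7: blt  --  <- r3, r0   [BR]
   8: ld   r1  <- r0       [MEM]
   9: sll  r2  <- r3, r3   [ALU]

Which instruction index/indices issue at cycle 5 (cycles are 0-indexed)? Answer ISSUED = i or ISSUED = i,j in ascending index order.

  cy0 -> i0 (sll) WAW r0
  cy1 -> i1 (ld) no-port MEM/MEM
  cy2 -> i2,i3 (ld+or) pair
  cy3 -> i4,i5 (xor+bne) pair
  cy4 -> i6 (bne) no-port BR/BR
  cy5 -> i7,i8 (blt+ld) pair
  cy6 -> i9 (sll) tail

ISSUED = 7,8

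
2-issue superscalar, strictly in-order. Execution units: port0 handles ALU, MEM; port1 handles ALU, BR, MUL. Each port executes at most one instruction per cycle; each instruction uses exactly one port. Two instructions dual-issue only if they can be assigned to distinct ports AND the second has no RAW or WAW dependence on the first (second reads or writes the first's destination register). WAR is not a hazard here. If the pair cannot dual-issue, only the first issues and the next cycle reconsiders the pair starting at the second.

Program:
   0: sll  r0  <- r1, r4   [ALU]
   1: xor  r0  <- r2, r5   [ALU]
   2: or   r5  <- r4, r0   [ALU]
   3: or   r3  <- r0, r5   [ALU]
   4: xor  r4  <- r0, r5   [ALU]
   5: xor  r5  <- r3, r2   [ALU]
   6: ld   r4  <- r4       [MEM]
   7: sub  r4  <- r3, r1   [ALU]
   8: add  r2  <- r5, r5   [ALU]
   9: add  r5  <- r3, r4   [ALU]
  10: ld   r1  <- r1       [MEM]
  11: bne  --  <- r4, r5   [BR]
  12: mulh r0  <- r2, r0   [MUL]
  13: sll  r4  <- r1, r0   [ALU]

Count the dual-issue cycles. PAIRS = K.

PAIRS = 4

t=0 i0:sll ; WAW r0
t=1 i1:xor ; RAW r0
t=2 i2:or ; RAW r5
t=3 i3+i4:or+xor ; dual
t=4 i5+i6:xor+ld ; dual
t=5 i7+i8:sub+add ; dual
t=6 i9+i10:add+ld ; dual
t=7 i11:bne ; no-port BR/MUL
t=8 i12:mulh ; RAW r0
t=9 i13:sll ; tail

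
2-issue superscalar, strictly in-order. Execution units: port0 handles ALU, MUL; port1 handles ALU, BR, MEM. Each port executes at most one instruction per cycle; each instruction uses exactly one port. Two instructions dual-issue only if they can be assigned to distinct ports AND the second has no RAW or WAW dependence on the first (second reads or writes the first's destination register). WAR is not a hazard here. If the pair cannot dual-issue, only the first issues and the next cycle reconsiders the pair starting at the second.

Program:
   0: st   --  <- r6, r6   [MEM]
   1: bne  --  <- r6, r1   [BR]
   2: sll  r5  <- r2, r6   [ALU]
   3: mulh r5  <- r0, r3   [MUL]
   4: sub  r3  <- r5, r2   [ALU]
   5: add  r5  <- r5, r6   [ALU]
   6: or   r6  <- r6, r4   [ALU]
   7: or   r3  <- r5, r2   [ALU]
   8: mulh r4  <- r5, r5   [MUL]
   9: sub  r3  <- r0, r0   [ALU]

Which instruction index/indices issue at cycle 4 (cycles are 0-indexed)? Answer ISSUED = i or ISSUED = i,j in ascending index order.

ISSUED = 6,7

  cy0 -> i0 (st.MEM) no-port MEM/BR
  cy1 -> i1&i2 (bne.BR/sll.ALU) pair
  cy2 -> i3 (mulh.MUL) RAW r5
  cy3 -> i4&i5 (sub.ALU/add.ALU) pair
  cy4 -> i6&i7 (or.ALU/or.ALU) pair
  cy5 -> i8&i9 (mulh.MUL/sub.ALU) pair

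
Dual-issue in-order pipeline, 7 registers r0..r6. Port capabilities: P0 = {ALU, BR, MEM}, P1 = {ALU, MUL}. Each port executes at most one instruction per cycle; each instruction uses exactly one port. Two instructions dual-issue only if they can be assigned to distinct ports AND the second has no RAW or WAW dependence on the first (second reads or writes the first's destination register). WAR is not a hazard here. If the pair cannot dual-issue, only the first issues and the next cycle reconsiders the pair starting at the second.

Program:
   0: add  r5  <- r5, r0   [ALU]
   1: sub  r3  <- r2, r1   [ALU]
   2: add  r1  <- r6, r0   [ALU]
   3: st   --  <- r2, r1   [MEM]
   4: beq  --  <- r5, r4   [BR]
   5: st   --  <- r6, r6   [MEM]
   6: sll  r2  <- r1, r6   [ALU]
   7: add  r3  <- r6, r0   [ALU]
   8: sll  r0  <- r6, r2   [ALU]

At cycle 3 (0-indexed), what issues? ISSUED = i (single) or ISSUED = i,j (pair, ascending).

ISSUED = 4

  cy0 -> i0+i1 (add.ALU+sub.ALU) 2-wide
  cy1 -> i2 (add.ALU) RAW r1
  cy2 -> i3 (st.MEM) no-port MEM/BR
  cy3 -> i4 (beq.BR) no-port BR/MEM
  cy4 -> i5+i6 (st.MEM+sll.ALU) 2-wide
  cy5 -> i7+i8 (add.ALU+sll.ALU) 2-wide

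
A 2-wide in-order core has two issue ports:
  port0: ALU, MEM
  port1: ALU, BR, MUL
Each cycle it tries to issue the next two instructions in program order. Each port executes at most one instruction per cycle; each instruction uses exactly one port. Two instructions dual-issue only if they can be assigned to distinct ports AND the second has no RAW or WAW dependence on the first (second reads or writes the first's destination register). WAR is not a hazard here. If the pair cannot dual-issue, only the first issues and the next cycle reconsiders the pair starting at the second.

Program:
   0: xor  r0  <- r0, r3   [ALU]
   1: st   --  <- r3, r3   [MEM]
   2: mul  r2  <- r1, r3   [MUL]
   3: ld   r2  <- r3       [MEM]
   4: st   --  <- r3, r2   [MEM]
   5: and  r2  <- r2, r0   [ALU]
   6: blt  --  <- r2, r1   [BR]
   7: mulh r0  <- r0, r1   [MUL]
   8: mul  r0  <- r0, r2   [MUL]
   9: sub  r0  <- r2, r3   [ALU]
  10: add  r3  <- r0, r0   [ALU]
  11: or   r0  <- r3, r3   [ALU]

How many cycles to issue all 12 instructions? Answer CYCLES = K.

t=0 i0,i1:xor;st ; pair
t=1 i2:mul ; WAW r2
t=2 i3:ld ; no-port MEM/MEM
t=3 i4,i5:st;and ; pair
t=4 i6:blt ; no-port BR/MUL
t=5 i7:mulh ; no-port MUL/MUL
t=6 i8:mul ; WAW r0
t=7 i9:sub ; RAW r0
t=8 i10:add ; RAW r3
t=9 i11:or ; tail

CYCLES = 10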